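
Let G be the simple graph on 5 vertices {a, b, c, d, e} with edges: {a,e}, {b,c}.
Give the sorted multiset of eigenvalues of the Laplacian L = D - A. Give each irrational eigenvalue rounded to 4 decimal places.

[0, 0, 0, 2, 2]

With the vertex order [a, b, c, d, e], the degrees are [1, 1, 1, 0, 1], giving D = diag(1, 1, 1, 0, 1) and L = D - A. Diagonalising L (or applying a numerical eigensolver to the 5x5 matrix) gives the spectrum above. The 3 zero eigenvalues correspond to the 3 connected components. The largest eigenvalue, 2, is at most the vertex count 5. The eigenvalues sum to 4, which equals trace(L) = 2|E|.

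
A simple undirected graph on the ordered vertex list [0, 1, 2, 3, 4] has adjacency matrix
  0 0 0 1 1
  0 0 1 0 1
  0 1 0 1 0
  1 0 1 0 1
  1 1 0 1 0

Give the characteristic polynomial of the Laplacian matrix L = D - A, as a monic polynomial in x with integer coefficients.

x^5 - 12x^4 + 51x^3 - 90x^2 + 55x

With the vertex order [0, 1, 2, 3, 4], the degrees are [2, 2, 2, 3, 3], giving D = diag(2, 2, 2, 3, 3) and L = D - A. Computing det(xI - L) by cofactor expansion (or equivalently via sum-over-permutations) gives x^5 - 12x^4 + 51x^3 - 90x^2 + 55x. The coefficient of x^4 equals -trace(L) = -12, matching the sum of degrees. The largest eigenvalue, 4.6180, is at most the vertex count 5.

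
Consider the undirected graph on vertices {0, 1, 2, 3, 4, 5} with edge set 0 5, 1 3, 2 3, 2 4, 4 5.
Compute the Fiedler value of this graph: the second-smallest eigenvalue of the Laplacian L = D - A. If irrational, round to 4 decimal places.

0.2679

With the vertex order [0, 1, 2, 3, 4, 5], the degrees are [1, 1, 2, 2, 2, 2], giving D = diag(1, 1, 2, 2, 2, 2) and L = D - A. Computing the eigenvalues of L and sorting gives [0, 0.2679, 1, 2, 3, 3.7321]. The Fiedler value lambda_2 = 0.2679 is strictly positive, so the graph is connected. The largest eigenvalue, 3.7321, is at most the vertex count 6.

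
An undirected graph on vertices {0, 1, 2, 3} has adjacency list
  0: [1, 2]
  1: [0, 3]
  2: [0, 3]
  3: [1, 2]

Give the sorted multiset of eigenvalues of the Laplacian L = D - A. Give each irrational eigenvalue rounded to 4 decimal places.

Each diagonal entry of L is the vertex degree and each off-diagonal entry is -1 where an edge is present, 0 otherwise; in the order [0, 1, 2, 3] the diagonal is [2, 2, 2, 2]. The multiplicity of 0 as a Laplacian eigenvalue equals the number of connected components. By the matrix-tree theorem the graph has (1/4) * product of the nonzero eigenvalues = 4 spanning trees.

[0, 2, 2, 4]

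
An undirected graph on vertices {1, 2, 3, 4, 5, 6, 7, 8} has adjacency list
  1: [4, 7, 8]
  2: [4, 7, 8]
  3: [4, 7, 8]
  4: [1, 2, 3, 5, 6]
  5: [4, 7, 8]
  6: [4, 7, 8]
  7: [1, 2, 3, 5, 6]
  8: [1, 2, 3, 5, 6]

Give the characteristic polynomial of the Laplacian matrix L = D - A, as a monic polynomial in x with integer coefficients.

x^8 - 30x^7 + 375x^6 - 2540x^5 + 10095x^4 - 23598x^3 + 30105x^2 - 16200x

With the vertex order [1, 2, 3, 4, 5, 6, 7, 8], the degrees are [3, 3, 3, 5, 3, 3, 5, 5], giving D = diag(3, 3, 3, 5, 3, 3, 5, 5) and L = D - A. Computing det(xI - L) by cofactor expansion (or equivalently via sum-over-permutations) gives x^8 - 30x^7 + 375x^6 - 2540x^5 + 10095x^4 - 23598x^3 + 30105x^2 - 16200x. The constant term is 0 because L is singular (the all-ones vector lies in its kernel). By the matrix-tree theorem the graph has (1/8) * product of the nonzero eigenvalues = 2025 spanning trees. There is one zero in the spectrum, matching the 1 component.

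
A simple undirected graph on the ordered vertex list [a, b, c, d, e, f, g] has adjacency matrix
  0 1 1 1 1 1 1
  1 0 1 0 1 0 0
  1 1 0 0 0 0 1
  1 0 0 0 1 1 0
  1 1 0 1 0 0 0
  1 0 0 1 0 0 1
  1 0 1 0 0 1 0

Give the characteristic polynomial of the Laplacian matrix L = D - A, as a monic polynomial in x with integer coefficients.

Each diagonal entry of L is the vertex degree and each off-diagonal entry is -1 where an edge is present, 0 otherwise; in the order [a, b, c, d, e, f, g] the diagonal is [6, 3, 3, 3, 3, 3, 3]. The eigenvalues of L are [0, 2, 2, 4, 4, 5, 7]; the characteristic polynomial is the product of (x - lambda_i), which multiplies out to x^7 - 24x^6 + 231x^5 - 1140x^4 + 3036x^3 - 4128x^2 + 2240x. The coefficient of x^6 equals -trace(L) = -24, matching the sum of degrees. There is one zero in the spectrum, matching the 1 component. The largest eigenvalue, 7, is at most the vertex count 7.

x^7 - 24x^6 + 231x^5 - 1140x^4 + 3036x^3 - 4128x^2 + 2240x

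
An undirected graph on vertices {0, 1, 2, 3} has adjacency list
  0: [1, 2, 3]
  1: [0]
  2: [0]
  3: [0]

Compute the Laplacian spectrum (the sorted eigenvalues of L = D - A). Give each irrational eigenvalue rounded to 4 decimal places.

With the vertex order [0, 1, 2, 3], the degrees are [3, 1, 1, 1], giving D = diag(3, 1, 1, 1) and L = D - A. Diagonalising L (or applying a numerical eigensolver to the 4x4 matrix) gives the spectrum above.

[0, 1, 1, 4]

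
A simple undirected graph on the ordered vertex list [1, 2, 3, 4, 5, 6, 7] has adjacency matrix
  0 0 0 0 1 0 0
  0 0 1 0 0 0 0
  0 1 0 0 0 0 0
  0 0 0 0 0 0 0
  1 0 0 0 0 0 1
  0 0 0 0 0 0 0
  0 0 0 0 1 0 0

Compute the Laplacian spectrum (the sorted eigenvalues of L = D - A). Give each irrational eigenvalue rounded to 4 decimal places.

Reading degrees in the order [1, 2, 3, 4, 5, 6, 7] gives [1, 1, 1, 0, 2, 0, 1]; set D = diag(1, 1, 1, 0, 2, 0, 1) and form L = D - A. L is symmetric positive semidefinite, so every eigenvalue is real and nonnegative. The 4 zero eigenvalues correspond to the 4 connected components.

[0, 0, 0, 0, 1, 2, 3]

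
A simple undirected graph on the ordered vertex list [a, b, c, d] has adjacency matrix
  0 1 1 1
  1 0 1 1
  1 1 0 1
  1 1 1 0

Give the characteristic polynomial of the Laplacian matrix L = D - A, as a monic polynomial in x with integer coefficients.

x^4 - 12x^3 + 48x^2 - 64x

Reading degrees in the order [a, b, c, d] gives [3, 3, 3, 3]; set D = diag(3, 3, 3, 3) and form L = D - A. The eigenvalues of L are [0, 4, 4, 4]; the characteristic polynomial is the product of (x - lambda_i), which multiplies out to x^4 - 12x^3 + 48x^2 - 64x. Since p(0) = det(-L) = 0, x divides p(x). By the matrix-tree theorem the graph has (1/4) * product of the nonzero eigenvalues = 16 spanning trees. The eigenvalues sum to 12, which equals trace(L) = 2|E|.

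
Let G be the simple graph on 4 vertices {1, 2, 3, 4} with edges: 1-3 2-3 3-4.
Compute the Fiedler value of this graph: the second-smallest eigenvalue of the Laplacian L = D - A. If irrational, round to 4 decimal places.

Reading degrees in the order [1, 2, 3, 4] gives [1, 1, 3, 1]; set D = diag(1, 1, 3, 1) and form L = D - A. The sorted Laplacian eigenvalues are [0, 1, 1, 4]; the algebraic connectivity is the second entry, 1. There is one zero in the spectrum, matching the 1 component.

1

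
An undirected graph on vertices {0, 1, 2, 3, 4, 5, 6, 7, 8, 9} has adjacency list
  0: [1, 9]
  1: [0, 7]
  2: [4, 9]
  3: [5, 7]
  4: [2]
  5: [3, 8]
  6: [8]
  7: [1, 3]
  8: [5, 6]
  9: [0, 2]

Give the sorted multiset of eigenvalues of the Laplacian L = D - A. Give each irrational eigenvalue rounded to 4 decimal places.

[0, 0.0979, 0.3820, 0.8244, 1.3820, 2, 2.6180, 3.1756, 3.6180, 3.9021]

Each diagonal entry of L is the vertex degree and each off-diagonal entry is -1 where an edge is present, 0 otherwise; in the order [0, 1, 2, 3, 4, 5, 6, 7, 8, 9] the diagonal is [2, 2, 2, 2, 1, 2, 1, 2, 2, 2]. L is symmetric positive semidefinite, so every eigenvalue is real and nonnegative. The single zero eigenvalue shows the graph is connected.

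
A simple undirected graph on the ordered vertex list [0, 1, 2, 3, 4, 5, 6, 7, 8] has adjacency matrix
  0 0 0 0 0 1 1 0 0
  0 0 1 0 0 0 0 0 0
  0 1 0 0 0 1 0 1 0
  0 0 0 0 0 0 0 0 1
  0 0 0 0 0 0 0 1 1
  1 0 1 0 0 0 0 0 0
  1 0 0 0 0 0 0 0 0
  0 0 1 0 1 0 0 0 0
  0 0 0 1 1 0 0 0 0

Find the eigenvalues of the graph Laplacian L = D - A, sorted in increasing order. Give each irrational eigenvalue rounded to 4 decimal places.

[0, 0.1506, 0.4266, 1, 1.4229, 2.1724, 3, 3.4576, 4.3699]

Each diagonal entry of L is the vertex degree and each off-diagonal entry is -1 where an edge is present, 0 otherwise; in the order [0, 1, 2, 3, 4, 5, 6, 7, 8] the diagonal is [2, 1, 3, 1, 2, 2, 1, 2, 2]. Diagonalising L (or applying a numerical eigensolver to the 9x9 matrix) gives the spectrum above. The single zero eigenvalue shows the graph is connected. There is one zero in the spectrum, matching the 1 component.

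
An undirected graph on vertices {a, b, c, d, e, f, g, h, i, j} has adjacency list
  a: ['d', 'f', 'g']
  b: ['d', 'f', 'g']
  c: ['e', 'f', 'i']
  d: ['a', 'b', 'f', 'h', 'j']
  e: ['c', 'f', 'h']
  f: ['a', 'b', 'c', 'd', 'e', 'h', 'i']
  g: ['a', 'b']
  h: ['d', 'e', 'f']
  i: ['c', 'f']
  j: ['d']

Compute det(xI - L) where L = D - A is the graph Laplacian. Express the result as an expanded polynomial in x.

With the vertex order [a, b, c, d, e, f, g, h, i, j], the degrees are [3, 3, 3, 5, 3, 7, 2, 3, 2, 1], giving D = diag(3, 3, 3, 5, 3, 7, 2, 3, 2, 1) and L = D - A. Computing det(xI - L) by cofactor expansion (or equivalently via sum-over-permutations) gives x^10 - 32x^9 + 432x^8 - 3224x^7 + 14624x^6 - 41662x^5 + 74162x^4 - 79012x^3 + 45395x^2 - 10680x. The constant term is 0 because L is singular (the all-ones vector lies in its kernel). There is one zero in the spectrum, matching the 1 component.

x^10 - 32x^9 + 432x^8 - 3224x^7 + 14624x^6 - 41662x^5 + 74162x^4 - 79012x^3 + 45395x^2 - 10680x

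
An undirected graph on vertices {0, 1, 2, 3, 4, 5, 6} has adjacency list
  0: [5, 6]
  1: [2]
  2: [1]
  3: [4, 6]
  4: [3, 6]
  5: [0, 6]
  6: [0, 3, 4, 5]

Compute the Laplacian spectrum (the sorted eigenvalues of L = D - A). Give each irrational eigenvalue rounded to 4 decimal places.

Reading degrees in the order [0, 1, 2, 3, 4, 5, 6] gives [2, 1, 1, 2, 2, 2, 4]; set D = diag(2, 1, 1, 2, 2, 2, 4) and form L = D - A. The multiplicity of 0 as a Laplacian eigenvalue equals the number of connected components. The 2 zero eigenvalues correspond to the 2 connected components. The eigenvalues sum to 14, which equals trace(L) = 2|E|.

[0, 0, 1, 2, 3, 3, 5]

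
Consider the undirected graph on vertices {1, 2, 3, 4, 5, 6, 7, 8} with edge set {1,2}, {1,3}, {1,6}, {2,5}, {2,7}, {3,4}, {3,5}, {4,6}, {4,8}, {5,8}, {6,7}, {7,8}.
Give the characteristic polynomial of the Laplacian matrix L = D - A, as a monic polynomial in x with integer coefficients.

x^8 - 24x^7 + 240x^6 - 1296x^5 + 4080x^4 - 7488x^3 + 7424x^2 - 3072x

Each diagonal entry of L is the vertex degree and each off-diagonal entry is -1 where an edge is present, 0 otherwise; in the order [1, 2, 3, 4, 5, 6, 7, 8] the diagonal is [3, 3, 3, 3, 3, 3, 3, 3]. L has integer entries, so p(x) = det(xI - L) has integer coefficients. Expanding the determinant yields x^8 - 24x^7 + 240x^6 - 1296x^5 + 4080x^4 - 7488x^3 + 7424x^2 - 3072x. The coefficient of x^7 equals -trace(L) = -24, matching the sum of degrees.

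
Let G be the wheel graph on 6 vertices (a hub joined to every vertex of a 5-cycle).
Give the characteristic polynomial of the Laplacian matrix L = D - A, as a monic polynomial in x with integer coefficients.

The graph has 6 vertices and degree multiset [5, 3, 3, 3, 3, 3]; D is the diagonal matrix of degrees and L = D - A. Computing det(xI - L) by cofactor expansion (or equivalently via sum-over-permutations) gives x^6 - 20x^5 + 155x^4 - 580x^3 + 1045x^2 - 726x. The coefficient of x^5 equals -trace(L) = -20, matching the sum of degrees. By the matrix-tree theorem the graph has (1/6) * product of the nonzero eigenvalues = 121 spanning trees.

x^6 - 20x^5 + 155x^4 - 580x^3 + 1045x^2 - 726x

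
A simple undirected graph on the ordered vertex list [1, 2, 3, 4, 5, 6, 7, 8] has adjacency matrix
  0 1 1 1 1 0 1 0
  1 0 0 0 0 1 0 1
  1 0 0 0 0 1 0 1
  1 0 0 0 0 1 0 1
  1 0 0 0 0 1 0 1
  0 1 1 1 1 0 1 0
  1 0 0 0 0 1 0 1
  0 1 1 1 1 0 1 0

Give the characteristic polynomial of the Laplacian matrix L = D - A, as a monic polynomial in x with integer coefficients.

x^8 - 30x^7 + 375x^6 - 2540x^5 + 10095x^4 - 23598x^3 + 30105x^2 - 16200x

Reading degrees in the order [1, 2, 3, 4, 5, 6, 7, 8] gives [5, 3, 3, 3, 3, 5, 3, 5]; set D = diag(5, 3, 3, 3, 3, 5, 3, 5) and form L = D - A. L has integer entries, so p(x) = det(xI - L) has integer coefficients. Expanding the determinant yields x^8 - 30x^7 + 375x^6 - 2540x^5 + 10095x^4 - 23598x^3 + 30105x^2 - 16200x. The coefficient of x^7 equals -trace(L) = -30, matching the sum of degrees. There is one zero in the spectrum, matching the 1 component.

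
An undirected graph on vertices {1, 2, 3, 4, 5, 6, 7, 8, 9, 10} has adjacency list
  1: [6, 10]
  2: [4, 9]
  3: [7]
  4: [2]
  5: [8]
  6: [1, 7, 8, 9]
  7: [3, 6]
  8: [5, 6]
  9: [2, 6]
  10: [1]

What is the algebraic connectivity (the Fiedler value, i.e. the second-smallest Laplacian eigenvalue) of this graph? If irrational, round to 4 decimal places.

0.2318

Each diagonal entry of L is the vertex degree and each off-diagonal entry is -1 where an edge is present, 0 otherwise; in the order [1, 2, 3, 4, 5, 6, 7, 8, 9, 10] the diagonal is [2, 2, 1, 1, 1, 4, 2, 2, 2, 1]. The sorted Laplacian eigenvalues are [0, 0.2318, 0.3820, 0.3820, 1.2769, 2, 2.6180, 2.6180, 3.1815, 5.3098]; the algebraic connectivity is the second entry, 0.2318. The largest eigenvalue, 5.3098, is at most the vertex count 10. The eigenvalues sum to 18, which equals trace(L) = 2|E|.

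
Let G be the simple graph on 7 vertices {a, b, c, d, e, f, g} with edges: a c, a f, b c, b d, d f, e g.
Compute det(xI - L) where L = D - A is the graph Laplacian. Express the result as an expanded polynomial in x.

x^7 - 12x^6 + 55x^5 - 120x^4 + 125x^3 - 50x^2

Reading degrees in the order [a, b, c, d, e, f, g] gives [2, 2, 2, 2, 1, 2, 1]; set D = diag(2, 2, 2, 2, 1, 2, 1) and form L = D - A. L has integer entries, so p(x) = det(xI - L) has integer coefficients. Expanding the determinant yields x^7 - 12x^6 + 55x^5 - 120x^4 + 125x^3 - 50x^2. The constant term is 0 because L is singular (the all-ones vector lies in its kernel). The largest eigenvalue, 3.6180, is at most the vertex count 7. There are 2 zeros in the spectrum, matching the 2 components.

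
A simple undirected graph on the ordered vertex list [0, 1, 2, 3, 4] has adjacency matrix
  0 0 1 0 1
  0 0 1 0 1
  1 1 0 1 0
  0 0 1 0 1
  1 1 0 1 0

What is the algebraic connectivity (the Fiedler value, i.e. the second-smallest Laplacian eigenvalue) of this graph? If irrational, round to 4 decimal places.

With the vertex order [0, 1, 2, 3, 4], the degrees are [2, 2, 3, 2, 3], giving D = diag(2, 2, 3, 2, 3) and L = D - A. The smallest Laplacian eigenvalue is always 0. The next one, lambda_2 = 2, measures how hard the graph is to disconnect: larger values mean better connectivity. By the matrix-tree theorem the graph has (1/5) * product of the nonzero eigenvalues = 12 spanning trees.

2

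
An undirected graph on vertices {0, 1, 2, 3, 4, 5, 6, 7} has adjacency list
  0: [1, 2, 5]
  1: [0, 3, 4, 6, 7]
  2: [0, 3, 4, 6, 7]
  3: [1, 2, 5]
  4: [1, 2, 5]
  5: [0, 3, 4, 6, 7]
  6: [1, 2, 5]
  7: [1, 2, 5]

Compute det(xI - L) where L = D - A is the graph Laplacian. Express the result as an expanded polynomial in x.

Each diagonal entry of L is the vertex degree and each off-diagonal entry is -1 where an edge is present, 0 otherwise; in the order [0, 1, 2, 3, 4, 5, 6, 7] the diagonal is [3, 5, 5, 3, 3, 5, 3, 3]. L has integer entries, so p(x) = det(xI - L) has integer coefficients. Expanding the determinant yields x^8 - 30x^7 + 375x^6 - 2540x^5 + 10095x^4 - 23598x^3 + 30105x^2 - 16200x. Since p(0) = det(-L) = 0, x divides p(x). By the matrix-tree theorem the graph has (1/8) * product of the nonzero eigenvalues = 2025 spanning trees. The eigenvalues sum to 30, which equals trace(L) = 2|E|.

x^8 - 30x^7 + 375x^6 - 2540x^5 + 10095x^4 - 23598x^3 + 30105x^2 - 16200x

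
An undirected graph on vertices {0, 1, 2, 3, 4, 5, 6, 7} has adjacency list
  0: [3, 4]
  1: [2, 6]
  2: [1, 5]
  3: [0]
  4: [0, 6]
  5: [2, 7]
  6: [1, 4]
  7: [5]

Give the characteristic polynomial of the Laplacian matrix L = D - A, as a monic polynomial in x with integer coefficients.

x^8 - 14x^7 + 78x^6 - 220x^5 + 330x^4 - 252x^3 + 84x^2 - 8x

Reading degrees in the order [0, 1, 2, 3, 4, 5, 6, 7] gives [2, 2, 2, 1, 2, 2, 2, 1]; set D = diag(2, 2, 2, 1, 2, 2, 2, 1) and form L = D - A. Computing det(xI - L) by cofactor expansion (or equivalently via sum-over-permutations) gives x^8 - 14x^7 + 78x^6 - 220x^5 + 330x^4 - 252x^3 + 84x^2 - 8x. The coefficient of x^7 equals -trace(L) = -14, matching the sum of degrees. The eigenvalues sum to 14, which equals trace(L) = 2|E|.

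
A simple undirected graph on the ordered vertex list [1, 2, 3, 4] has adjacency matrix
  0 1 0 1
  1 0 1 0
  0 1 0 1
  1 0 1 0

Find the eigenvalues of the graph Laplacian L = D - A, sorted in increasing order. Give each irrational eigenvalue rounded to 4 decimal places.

Each diagonal entry of L is the vertex degree and each off-diagonal entry is -1 where an edge is present, 0 otherwise; in the order [1, 2, 3, 4] the diagonal is [2, 2, 2, 2]. Diagonalising L (or applying a numerical eigensolver to the 4x4 matrix) gives the spectrum above. By the matrix-tree theorem the graph has (1/4) * product of the nonzero eigenvalues = 4 spanning trees.

[0, 2, 2, 4]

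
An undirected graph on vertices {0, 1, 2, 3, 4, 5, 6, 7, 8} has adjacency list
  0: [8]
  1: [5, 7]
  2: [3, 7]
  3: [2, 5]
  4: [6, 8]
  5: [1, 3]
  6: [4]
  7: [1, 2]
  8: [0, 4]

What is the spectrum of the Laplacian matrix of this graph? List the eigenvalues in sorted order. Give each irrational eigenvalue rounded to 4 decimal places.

With the vertex order [0, 1, 2, 3, 4, 5, 6, 7, 8], the degrees are [1, 2, 2, 2, 2, 2, 1, 2, 2], giving D = diag(1, 2, 2, 2, 2, 2, 1, 2, 2) and L = D - A. Diagonalising L (or applying a numerical eigensolver to the 9x9 matrix) gives the spectrum above. The 2 zero eigenvalues correspond to the 2 connected components.

[0, 0, 0.5858, 1.3820, 1.3820, 2, 3.4142, 3.6180, 3.6180]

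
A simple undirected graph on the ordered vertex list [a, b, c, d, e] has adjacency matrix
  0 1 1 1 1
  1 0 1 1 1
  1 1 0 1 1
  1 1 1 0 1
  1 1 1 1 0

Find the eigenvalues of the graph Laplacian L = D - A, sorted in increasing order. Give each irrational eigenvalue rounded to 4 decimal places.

With the vertex order [a, b, c, d, e], the degrees are [4, 4, 4, 4, 4], giving D = diag(4, 4, 4, 4, 4) and L = D - A. L is symmetric positive semidefinite, so every eigenvalue is real and nonnegative. The single zero eigenvalue shows the graph is connected. By the matrix-tree theorem the graph has (1/5) * product of the nonzero eigenvalues = 125 spanning trees.

[0, 5, 5, 5, 5]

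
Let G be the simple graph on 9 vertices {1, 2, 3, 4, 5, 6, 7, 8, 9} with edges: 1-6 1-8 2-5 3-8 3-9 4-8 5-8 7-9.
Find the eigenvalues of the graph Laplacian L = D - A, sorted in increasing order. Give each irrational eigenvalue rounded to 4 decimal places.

Reading degrees in the order [1, 2, 3, 4, 5, 6, 7, 8, 9] gives [2, 1, 2, 1, 2, 1, 1, 4, 2]; set D = diag(2, 1, 2, 1, 2, 1, 1, 4, 2) and form L = D - A. Diagonalising L (or applying a numerical eigensolver to the 9x9 matrix) gives the spectrum above. By the matrix-tree theorem the graph has (1/9) * product of the nonzero eigenvalues = 1 spanning tree.

[0, 0.2398, 0.3820, 0.7199, 1.4240, 2.2032, 2.6180, 3.1692, 5.2439]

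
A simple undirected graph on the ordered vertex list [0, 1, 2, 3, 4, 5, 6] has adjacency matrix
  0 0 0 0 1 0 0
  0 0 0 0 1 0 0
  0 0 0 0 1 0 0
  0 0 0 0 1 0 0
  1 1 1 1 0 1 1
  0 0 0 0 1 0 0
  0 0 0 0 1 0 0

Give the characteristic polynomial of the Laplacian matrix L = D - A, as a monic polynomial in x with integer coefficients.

With the vertex order [0, 1, 2, 3, 4, 5, 6], the degrees are [1, 1, 1, 1, 6, 1, 1], giving D = diag(1, 1, 1, 1, 6, 1, 1) and L = D - A. Computing det(xI - L) by cofactor expansion (or equivalently via sum-over-permutations) gives x^7 - 12x^6 + 45x^5 - 80x^4 + 75x^3 - 36x^2 + 7x. The constant term is 0 because L is singular (the all-ones vector lies in its kernel). There is one zero in the spectrum, matching the 1 component.

x^7 - 12x^6 + 45x^5 - 80x^4 + 75x^3 - 36x^2 + 7x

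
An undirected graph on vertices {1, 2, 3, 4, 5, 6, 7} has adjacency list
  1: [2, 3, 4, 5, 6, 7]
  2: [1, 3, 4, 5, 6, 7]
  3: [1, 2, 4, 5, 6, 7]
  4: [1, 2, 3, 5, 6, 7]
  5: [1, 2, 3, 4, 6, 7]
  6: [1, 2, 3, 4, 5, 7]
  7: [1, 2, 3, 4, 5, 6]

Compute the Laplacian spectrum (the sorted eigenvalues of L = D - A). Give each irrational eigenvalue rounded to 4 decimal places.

With the vertex order [1, 2, 3, 4, 5, 6, 7], the degrees are [6, 6, 6, 6, 6, 6, 6], giving D = diag(6, 6, 6, 6, 6, 6, 6) and L = D - A. Diagonalising L (or applying a numerical eigensolver to the 7x7 matrix) gives the spectrum above. The single zero eigenvalue shows the graph is connected. The largest eigenvalue, 7, is at most the vertex count 7.

[0, 7, 7, 7, 7, 7, 7]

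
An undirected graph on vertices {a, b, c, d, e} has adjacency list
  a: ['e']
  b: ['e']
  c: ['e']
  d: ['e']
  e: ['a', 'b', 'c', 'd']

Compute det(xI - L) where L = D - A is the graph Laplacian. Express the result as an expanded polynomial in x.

x^5 - 8x^4 + 18x^3 - 16x^2 + 5x

Reading degrees in the order [a, b, c, d, e] gives [1, 1, 1, 1, 4]; set D = diag(1, 1, 1, 1, 4) and form L = D - A. The eigenvalues of L are [0, 1, 1, 1, 5]; the characteristic polynomial is the product of (x - lambda_i), which multiplies out to x^5 - 8x^4 + 18x^3 - 16x^2 + 5x. The constant term is 0 because L is singular (the all-ones vector lies in its kernel). The eigenvalues sum to 8, which equals trace(L) = 2|E|. By the matrix-tree theorem the graph has (1/5) * product of the nonzero eigenvalues = 1 spanning tree.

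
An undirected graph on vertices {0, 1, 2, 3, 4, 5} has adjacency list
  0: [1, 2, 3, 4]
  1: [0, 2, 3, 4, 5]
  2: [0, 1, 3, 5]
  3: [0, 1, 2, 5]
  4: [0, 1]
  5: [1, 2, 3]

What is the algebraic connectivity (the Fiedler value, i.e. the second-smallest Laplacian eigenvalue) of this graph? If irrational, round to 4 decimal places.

Each diagonal entry of L is the vertex degree and each off-diagonal entry is -1 where an edge is present, 0 otherwise; in the order [0, 1, 2, 3, 4, 5] the diagonal is [4, 5, 4, 4, 2, 3]. The sorted Laplacian eigenvalues are [0, 1.8299, 3.6889, 5, 5.4812, 6]; the algebraic connectivity is the second entry, 1.8299. By the matrix-tree theorem the graph has (1/6) * product of the nonzero eigenvalues = 185 spanning trees.

1.8299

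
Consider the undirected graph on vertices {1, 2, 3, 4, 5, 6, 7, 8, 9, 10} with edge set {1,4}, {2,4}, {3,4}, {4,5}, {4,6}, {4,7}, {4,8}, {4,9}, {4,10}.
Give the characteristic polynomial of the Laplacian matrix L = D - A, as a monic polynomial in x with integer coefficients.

x^10 - 18x^9 + 108x^8 - 336x^7 + 630x^6 - 756x^5 + 588x^4 - 288x^3 + 81x^2 - 10x

Reading degrees in the order [1, 2, 3, 4, 5, 6, 7, 8, 9, 10] gives [1, 1, 1, 9, 1, 1, 1, 1, 1, 1]; set D = diag(1, 1, 1, 9, 1, 1, 1, 1, 1, 1) and form L = D - A. The eigenvalues of L are [0, 1, 1, 1, 1, 1, 1, 1, 1, 10]; the characteristic polynomial is the product of (x - lambda_i), which multiplies out to x^10 - 18x^9 + 108x^8 - 336x^7 + 630x^6 - 756x^5 + 588x^4 - 288x^3 + 81x^2 - 10x. Since p(0) = det(-L) = 0, x divides p(x). There is one zero in the spectrum, matching the 1 component. The largest eigenvalue, 10, is at most the vertex count 10.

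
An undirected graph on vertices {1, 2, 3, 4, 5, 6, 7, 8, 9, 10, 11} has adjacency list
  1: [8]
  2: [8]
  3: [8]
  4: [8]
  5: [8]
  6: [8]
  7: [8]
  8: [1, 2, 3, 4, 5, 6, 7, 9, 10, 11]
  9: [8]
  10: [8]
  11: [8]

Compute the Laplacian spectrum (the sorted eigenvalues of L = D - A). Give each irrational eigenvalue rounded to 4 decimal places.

[0, 1, 1, 1, 1, 1, 1, 1, 1, 1, 11]

With the vertex order [1, 2, 3, 4, 5, 6, 7, 8, 9, 10, 11], the degrees are [1, 1, 1, 1, 1, 1, 1, 10, 1, 1, 1], giving D = diag(1, 1, 1, 1, 1, 1, 1, 10, 1, 1, 1) and L = D - A. L is symmetric positive semidefinite, so every eigenvalue is real and nonnegative. The single zero eigenvalue shows the graph is connected. The largest eigenvalue, 11, is at most the vertex count 11. By the matrix-tree theorem the graph has (1/11) * product of the nonzero eigenvalues = 1 spanning tree.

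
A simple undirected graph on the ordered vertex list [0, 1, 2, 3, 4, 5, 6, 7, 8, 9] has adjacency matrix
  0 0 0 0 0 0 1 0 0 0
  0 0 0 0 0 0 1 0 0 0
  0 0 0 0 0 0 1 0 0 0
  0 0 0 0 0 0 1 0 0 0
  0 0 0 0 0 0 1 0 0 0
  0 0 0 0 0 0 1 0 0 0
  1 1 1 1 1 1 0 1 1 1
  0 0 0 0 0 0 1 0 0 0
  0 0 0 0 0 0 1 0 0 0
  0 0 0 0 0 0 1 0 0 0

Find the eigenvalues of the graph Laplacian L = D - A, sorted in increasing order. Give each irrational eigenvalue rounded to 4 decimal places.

[0, 1, 1, 1, 1, 1, 1, 1, 1, 10]

Each diagonal entry of L is the vertex degree and each off-diagonal entry is -1 where an edge is present, 0 otherwise; in the order [0, 1, 2, 3, 4, 5, 6, 7, 8, 9] the diagonal is [1, 1, 1, 1, 1, 1, 9, 1, 1, 1]. Diagonalising L (or applying a numerical eigensolver to the 10x10 matrix) gives the spectrum above. The single zero eigenvalue shows the graph is connected.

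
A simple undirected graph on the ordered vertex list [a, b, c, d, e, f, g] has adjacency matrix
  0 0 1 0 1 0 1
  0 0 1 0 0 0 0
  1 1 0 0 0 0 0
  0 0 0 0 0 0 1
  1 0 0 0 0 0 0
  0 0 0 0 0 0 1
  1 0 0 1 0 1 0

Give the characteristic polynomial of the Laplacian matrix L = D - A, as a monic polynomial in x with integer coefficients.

x^7 - 12x^6 + 53x^5 - 108x^4 + 105x^3 - 46x^2 + 7x

Reading degrees in the order [a, b, c, d, e, f, g] gives [3, 1, 2, 1, 1, 1, 3]; set D = diag(3, 1, 2, 1, 1, 1, 3) and form L = D - A. L has integer entries, so p(x) = det(xI - L) has integer coefficients. Expanding the determinant yields x^7 - 12x^6 + 53x^5 - 108x^4 + 105x^3 - 46x^2 + 7x. Since p(0) = det(-L) = 0, x divides p(x). There is one zero in the spectrum, matching the 1 component.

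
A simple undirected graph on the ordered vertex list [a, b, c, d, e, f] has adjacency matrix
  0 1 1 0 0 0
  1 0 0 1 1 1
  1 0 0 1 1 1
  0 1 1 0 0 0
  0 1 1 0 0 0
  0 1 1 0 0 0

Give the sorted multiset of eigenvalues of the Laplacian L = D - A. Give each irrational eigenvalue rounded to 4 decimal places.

[0, 2, 2, 2, 4, 6]

Reading degrees in the order [a, b, c, d, e, f] gives [2, 4, 4, 2, 2, 2]; set D = diag(2, 4, 4, 2, 2, 2) and form L = D - A. Since every row of L sums to 0, the all-ones vector is in the kernel and 0 is an eigenvalue. There is one zero in the spectrum, matching the 1 component.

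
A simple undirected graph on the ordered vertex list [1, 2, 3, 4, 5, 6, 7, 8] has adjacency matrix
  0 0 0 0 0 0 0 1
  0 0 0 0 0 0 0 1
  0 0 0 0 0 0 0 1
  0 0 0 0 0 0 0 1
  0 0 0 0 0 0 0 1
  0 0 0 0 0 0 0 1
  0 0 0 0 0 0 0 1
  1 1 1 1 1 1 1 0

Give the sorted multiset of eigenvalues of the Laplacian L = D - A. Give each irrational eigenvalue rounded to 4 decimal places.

[0, 1, 1, 1, 1, 1, 1, 8]

Each diagonal entry of L is the vertex degree and each off-diagonal entry is -1 where an edge is present, 0 otherwise; in the order [1, 2, 3, 4, 5, 6, 7, 8] the diagonal is [1, 1, 1, 1, 1, 1, 1, 7]. The multiplicity of 0 as a Laplacian eigenvalue equals the number of connected components. The single zero eigenvalue shows the graph is connected. The largest eigenvalue, 8, is at most the vertex count 8.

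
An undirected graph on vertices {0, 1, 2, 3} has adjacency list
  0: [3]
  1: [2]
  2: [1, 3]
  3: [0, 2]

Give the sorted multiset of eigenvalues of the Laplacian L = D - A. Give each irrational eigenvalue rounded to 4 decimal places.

[0, 0.5858, 2, 3.4142]

Reading degrees in the order [0, 1, 2, 3] gives [1, 1, 2, 2]; set D = diag(1, 1, 2, 2) and form L = D - A. Diagonalising L (or applying a numerical eigensolver to the 4x4 matrix) gives the spectrum above. The single zero eigenvalue shows the graph is connected. There is one zero in the spectrum, matching the 1 component. By the matrix-tree theorem the graph has (1/4) * product of the nonzero eigenvalues = 1 spanning tree.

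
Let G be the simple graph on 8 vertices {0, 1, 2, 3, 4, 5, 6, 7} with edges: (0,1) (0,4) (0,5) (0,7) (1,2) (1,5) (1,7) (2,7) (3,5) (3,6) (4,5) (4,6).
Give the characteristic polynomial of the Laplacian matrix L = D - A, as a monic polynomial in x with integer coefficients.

x^8 - 24x^7 + 237x^6 - 1240x^5 + 3679x^4 - 6106x^3 + 5125x^2 - 1592x

Each diagonal entry of L is the vertex degree and each off-diagonal entry is -1 where an edge is present, 0 otherwise; in the order [0, 1, 2, 3, 4, 5, 6, 7] the diagonal is [4, 4, 2, 2, 3, 4, 2, 3]. Computing det(xI - L) by cofactor expansion (or equivalently via sum-over-permutations) gives x^8 - 24x^7 + 237x^6 - 1240x^5 + 3679x^4 - 6106x^3 + 5125x^2 - 1592x. Since p(0) = det(-L) = 0, x divides p(x). By the matrix-tree theorem the graph has (1/8) * product of the nonzero eigenvalues = 199 spanning trees.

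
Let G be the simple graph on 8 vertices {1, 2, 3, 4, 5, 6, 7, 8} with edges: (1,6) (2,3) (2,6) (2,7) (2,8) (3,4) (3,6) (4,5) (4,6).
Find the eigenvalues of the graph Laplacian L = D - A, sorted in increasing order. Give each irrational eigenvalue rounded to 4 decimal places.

Each diagonal entry of L is the vertex degree and each off-diagonal entry is -1 where an edge is present, 0 otherwise; in the order [1, 2, 3, 4, 5, 6, 7, 8] the diagonal is [1, 4, 3, 3, 1, 4, 1, 1]. The multiplicity of 0 as a Laplacian eigenvalue equals the number of connected components. The single zero eigenvalue shows the graph is connected. The largest eigenvalue, 5.5822, is at most the vertex count 8.

[0, 0.5082, 0.7506, 1, 1.6906, 3.8452, 4.6232, 5.5822]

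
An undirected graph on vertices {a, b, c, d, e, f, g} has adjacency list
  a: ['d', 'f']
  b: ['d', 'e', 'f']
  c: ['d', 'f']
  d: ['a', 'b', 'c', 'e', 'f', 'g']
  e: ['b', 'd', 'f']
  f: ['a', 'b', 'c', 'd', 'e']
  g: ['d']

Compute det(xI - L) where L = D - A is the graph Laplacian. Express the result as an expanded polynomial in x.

Each diagonal entry of L is the vertex degree and each off-diagonal entry is -1 where an edge is present, 0 otherwise; in the order [a, b, c, d, e, f, g] the diagonal is [2, 3, 2, 6, 3, 5, 1]. L has integer entries, so p(x) = det(xI - L) has integer coefficients. Expanding the determinant yields x^7 - 22x^6 + 187x^5 - 778x^4 + 1660x^3 - 1720x^2 + 672x. Since p(0) = det(-L) = 0, x divides p(x). The eigenvalues sum to 22, which equals trace(L) = 2|E|.

x^7 - 22x^6 + 187x^5 - 778x^4 + 1660x^3 - 1720x^2 + 672x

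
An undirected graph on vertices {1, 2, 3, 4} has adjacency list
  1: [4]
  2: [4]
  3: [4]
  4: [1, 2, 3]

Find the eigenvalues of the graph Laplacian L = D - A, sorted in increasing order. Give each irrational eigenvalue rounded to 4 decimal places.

[0, 1, 1, 4]

With the vertex order [1, 2, 3, 4], the degrees are [1, 1, 1, 3], giving D = diag(1, 1, 1, 3) and L = D - A. Since every row of L sums to 0, the all-ones vector is in the kernel and 0 is an eigenvalue.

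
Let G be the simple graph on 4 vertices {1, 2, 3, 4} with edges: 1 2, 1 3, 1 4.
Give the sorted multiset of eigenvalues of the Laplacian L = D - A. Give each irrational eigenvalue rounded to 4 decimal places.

[0, 1, 1, 4]

Each diagonal entry of L is the vertex degree and each off-diagonal entry is -1 where an edge is present, 0 otherwise; in the order [1, 2, 3, 4] the diagonal is [3, 1, 1, 1]. Since every row of L sums to 0, the all-ones vector is in the kernel and 0 is an eigenvalue. The single zero eigenvalue shows the graph is connected. The eigenvalues sum to 6, which equals trace(L) = 2|E|. The largest eigenvalue, 4, is at most the vertex count 4.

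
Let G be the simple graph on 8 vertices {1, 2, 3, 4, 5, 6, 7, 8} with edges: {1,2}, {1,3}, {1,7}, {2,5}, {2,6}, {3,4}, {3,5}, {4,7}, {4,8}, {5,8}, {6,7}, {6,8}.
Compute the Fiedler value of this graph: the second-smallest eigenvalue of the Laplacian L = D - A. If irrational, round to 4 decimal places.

2

Each diagonal entry of L is the vertex degree and each off-diagonal entry is -1 where an edge is present, 0 otherwise; in the order [1, 2, 3, 4, 5, 6, 7, 8] the diagonal is [3, 3, 3, 3, 3, 3, 3, 3]. Computing the eigenvalues of L and sorting gives [0, 2, 2, 2, 4, 4, 4, 6]. The Fiedler value lambda_2 = 2 is strictly positive, so the graph is connected. The eigenvalues sum to 24, which equals trace(L) = 2|E|.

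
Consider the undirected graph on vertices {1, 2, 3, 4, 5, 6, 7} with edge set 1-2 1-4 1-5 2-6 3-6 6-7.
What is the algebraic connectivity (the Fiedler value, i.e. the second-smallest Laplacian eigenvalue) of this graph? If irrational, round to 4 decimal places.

0.2679

Each diagonal entry of L is the vertex degree and each off-diagonal entry is -1 where an edge is present, 0 otherwise; in the order [1, 2, 3, 4, 5, 6, 7] the diagonal is [3, 2, 1, 1, 1, 3, 1]. The smallest Laplacian eigenvalue is always 0. The next one, lambda_2 = 0.2679, measures how hard the graph is to disconnect: larger values mean better connectivity. The eigenvalues sum to 12, which equals trace(L) = 2|E|. The largest eigenvalue, 4.4142, is at most the vertex count 7.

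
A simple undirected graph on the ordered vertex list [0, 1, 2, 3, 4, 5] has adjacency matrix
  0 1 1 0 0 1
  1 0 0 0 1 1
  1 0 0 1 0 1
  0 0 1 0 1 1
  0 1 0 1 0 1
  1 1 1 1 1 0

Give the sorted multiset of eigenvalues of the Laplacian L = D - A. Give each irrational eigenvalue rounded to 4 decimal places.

Each diagonal entry of L is the vertex degree and each off-diagonal entry is -1 where an edge is present, 0 otherwise; in the order [0, 1, 2, 3, 4, 5] the diagonal is [3, 3, 3, 3, 3, 5]. Since every row of L sums to 0, the all-ones vector is in the kernel and 0 is an eigenvalue. The single zero eigenvalue shows the graph is connected. The eigenvalues sum to 20, which equals trace(L) = 2|E|. The largest eigenvalue, 6, is at most the vertex count 6.

[0, 2.3820, 2.3820, 4.6180, 4.6180, 6]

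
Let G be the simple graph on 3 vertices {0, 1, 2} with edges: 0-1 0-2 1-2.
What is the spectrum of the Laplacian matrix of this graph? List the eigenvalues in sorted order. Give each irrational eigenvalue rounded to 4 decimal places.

Reading degrees in the order [0, 1, 2] gives [2, 2, 2]; set D = diag(2, 2, 2) and form L = D - A. Diagonalising L (or applying a numerical eigensolver to the 3x3 matrix) gives the spectrum above. The single zero eigenvalue shows the graph is connected. The largest eigenvalue, 3, is at most the vertex count 3. There is one zero in the spectrum, matching the 1 component.

[0, 3, 3]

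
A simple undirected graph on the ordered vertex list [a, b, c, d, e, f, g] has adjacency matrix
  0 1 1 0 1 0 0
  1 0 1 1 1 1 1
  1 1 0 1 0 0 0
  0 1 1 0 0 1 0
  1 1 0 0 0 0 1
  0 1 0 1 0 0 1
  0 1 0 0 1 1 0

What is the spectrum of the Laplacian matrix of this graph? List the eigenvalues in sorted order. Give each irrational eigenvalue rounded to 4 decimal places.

Reading degrees in the order [a, b, c, d, e, f, g] gives [3, 6, 3, 3, 3, 3, 3]; set D = diag(3, 6, 3, 3, 3, 3, 3) and form L = D - A. L is symmetric positive semidefinite, so every eigenvalue is real and nonnegative. The single zero eigenvalue shows the graph is connected. The eigenvalues sum to 24, which equals trace(L) = 2|E|.

[0, 2, 2, 4, 4, 5, 7]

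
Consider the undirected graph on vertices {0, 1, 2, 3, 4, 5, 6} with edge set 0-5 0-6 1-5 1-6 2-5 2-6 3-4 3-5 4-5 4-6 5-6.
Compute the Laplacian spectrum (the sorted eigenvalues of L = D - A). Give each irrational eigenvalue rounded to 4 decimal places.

[0, 1.4859, 2, 2, 3.4280, 6.0861, 7]

With the vertex order [0, 1, 2, 3, 4, 5, 6], the degrees are [2, 2, 2, 2, 3, 6, 5], giving D = diag(2, 2, 2, 2, 3, 6, 5) and L = D - A. The multiplicity of 0 as a Laplacian eigenvalue equals the number of connected components. By the matrix-tree theorem the graph has (1/7) * product of the nonzero eigenvalues = 124 spanning trees. There is one zero in the spectrum, matching the 1 component.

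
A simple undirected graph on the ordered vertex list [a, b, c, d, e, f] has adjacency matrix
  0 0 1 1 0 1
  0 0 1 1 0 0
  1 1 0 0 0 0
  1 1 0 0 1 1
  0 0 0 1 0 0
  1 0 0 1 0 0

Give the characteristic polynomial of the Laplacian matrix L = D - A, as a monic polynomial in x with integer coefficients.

Reading degrees in the order [a, b, c, d, e, f] gives [3, 2, 2, 4, 1, 2]; set D = diag(3, 2, 2, 4, 1, 2) and form L = D - A. Computing det(xI - L) by cofactor expansion (or equivalently via sum-over-permutations) gives x^6 - 14x^5 + 72x^4 - 168x^3 + 176x^2 - 66x. The constant term is 0 because L is singular (the all-ones vector lies in its kernel). The largest eigenvalue, 5.2688, is at most the vertex count 6. There is one zero in the spectrum, matching the 1 component.

x^6 - 14x^5 + 72x^4 - 168x^3 + 176x^2 - 66x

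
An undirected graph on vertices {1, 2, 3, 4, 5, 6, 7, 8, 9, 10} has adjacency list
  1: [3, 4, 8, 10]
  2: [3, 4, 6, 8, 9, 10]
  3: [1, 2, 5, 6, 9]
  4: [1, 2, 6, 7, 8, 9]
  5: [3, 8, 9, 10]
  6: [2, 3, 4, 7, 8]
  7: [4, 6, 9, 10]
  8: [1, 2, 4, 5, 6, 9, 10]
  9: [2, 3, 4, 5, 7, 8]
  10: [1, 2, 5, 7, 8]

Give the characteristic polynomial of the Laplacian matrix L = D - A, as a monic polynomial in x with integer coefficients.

With the vertex order [1, 2, 3, 4, 5, 6, 7, 8, 9, 10], the degrees are [4, 6, 5, 6, 4, 5, 4, 7, 6, 5], giving D = diag(4, 6, 5, 6, 4, 5, 4, 7, 6, 5) and L = D - A. L has integer entries, so p(x) = det(xI - L) has integer coefficients. Expanding the determinant yields x^10 - 52x^9 + 1186x^8 - 15568x^7 + 129585x^6 - 709206x^5 + 2551704x^4 - 5819624x^3 + 7633903x^2 - 4388160x. The constant term is 0 because L is singular (the all-ones vector lies in its kernel). The eigenvalues sum to 52, which equals trace(L) = 2|E|.

x^10 - 52x^9 + 1186x^8 - 15568x^7 + 129585x^6 - 709206x^5 + 2551704x^4 - 5819624x^3 + 7633903x^2 - 4388160x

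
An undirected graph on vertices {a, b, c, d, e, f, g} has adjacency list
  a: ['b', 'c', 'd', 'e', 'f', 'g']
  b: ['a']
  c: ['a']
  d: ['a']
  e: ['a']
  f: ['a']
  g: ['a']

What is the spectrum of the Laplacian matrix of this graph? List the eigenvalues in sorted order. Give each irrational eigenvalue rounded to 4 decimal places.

Reading degrees in the order [a, b, c, d, e, f, g] gives [6, 1, 1, 1, 1, 1, 1]; set D = diag(6, 1, 1, 1, 1, 1, 1) and form L = D - A. The multiplicity of 0 as a Laplacian eigenvalue equals the number of connected components. By the matrix-tree theorem the graph has (1/7) * product of the nonzero eigenvalues = 1 spanning tree.

[0, 1, 1, 1, 1, 1, 7]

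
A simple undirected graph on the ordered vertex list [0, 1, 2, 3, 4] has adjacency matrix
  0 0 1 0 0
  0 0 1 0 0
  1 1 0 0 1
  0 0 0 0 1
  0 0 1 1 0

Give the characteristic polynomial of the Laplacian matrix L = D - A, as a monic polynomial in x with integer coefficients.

Each diagonal entry of L is the vertex degree and each off-diagonal entry is -1 where an edge is present, 0 otherwise; in the order [0, 1, 2, 3, 4] the diagonal is [1, 1, 3, 1, 2]. Computing det(xI - L) by cofactor expansion (or equivalently via sum-over-permutations) gives x^5 - 8x^4 + 20x^3 - 18x^2 + 5x. The coefficient of x^4 equals -trace(L) = -8, matching the sum of degrees.

x^5 - 8x^4 + 20x^3 - 18x^2 + 5x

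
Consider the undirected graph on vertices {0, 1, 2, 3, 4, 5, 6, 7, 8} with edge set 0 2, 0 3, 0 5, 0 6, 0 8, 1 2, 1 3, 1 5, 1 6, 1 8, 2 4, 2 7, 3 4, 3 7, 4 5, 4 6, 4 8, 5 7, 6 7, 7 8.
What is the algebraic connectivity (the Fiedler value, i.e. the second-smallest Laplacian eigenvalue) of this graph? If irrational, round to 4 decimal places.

4

Reading degrees in the order [0, 1, 2, 3, 4, 5, 6, 7, 8] gives [5, 5, 4, 4, 5, 4, 4, 5, 4]; set D = diag(5, 5, 4, 4, 5, 4, 4, 5, 4) and form L = D - A. The sorted Laplacian eigenvalues are [0, 4, 4, 4, 4, 5, 5, 5, 9]; the algebraic connectivity is the second entry, 4. The eigenvalues sum to 40, which equals trace(L) = 2|E|.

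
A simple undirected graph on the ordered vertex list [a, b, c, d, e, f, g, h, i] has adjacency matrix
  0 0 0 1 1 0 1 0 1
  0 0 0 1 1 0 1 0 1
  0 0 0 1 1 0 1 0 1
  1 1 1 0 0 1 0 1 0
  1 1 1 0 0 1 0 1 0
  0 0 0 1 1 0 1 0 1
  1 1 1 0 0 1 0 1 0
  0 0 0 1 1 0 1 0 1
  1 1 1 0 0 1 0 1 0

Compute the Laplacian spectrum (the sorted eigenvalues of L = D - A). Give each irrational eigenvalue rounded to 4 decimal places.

[0, 4, 4, 4, 4, 5, 5, 5, 9]

Reading degrees in the order [a, b, c, d, e, f, g, h, i] gives [4, 4, 4, 5, 5, 4, 5, 4, 5]; set D = diag(4, 4, 4, 5, 5, 4, 5, 4, 5) and form L = D - A. The multiplicity of 0 as a Laplacian eigenvalue equals the number of connected components. The single zero eigenvalue shows the graph is connected. The eigenvalues sum to 40, which equals trace(L) = 2|E|.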